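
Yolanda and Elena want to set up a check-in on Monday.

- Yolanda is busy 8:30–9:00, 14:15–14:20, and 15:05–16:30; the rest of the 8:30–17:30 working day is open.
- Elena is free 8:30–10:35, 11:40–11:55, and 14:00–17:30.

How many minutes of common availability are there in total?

230 minutes

Yolanda free within 08:30–17:30: 09:00–14:15, 14:20–15:05, 16:30–17:30.
Yolanda ∩ Elena: 09:00–10:35, 11:40–11:55, 14:00–14:15, 14:20–15:05, 16:30–17:30.
Total common minutes: 95 + 15 + 15 + 45 + 60 = 230.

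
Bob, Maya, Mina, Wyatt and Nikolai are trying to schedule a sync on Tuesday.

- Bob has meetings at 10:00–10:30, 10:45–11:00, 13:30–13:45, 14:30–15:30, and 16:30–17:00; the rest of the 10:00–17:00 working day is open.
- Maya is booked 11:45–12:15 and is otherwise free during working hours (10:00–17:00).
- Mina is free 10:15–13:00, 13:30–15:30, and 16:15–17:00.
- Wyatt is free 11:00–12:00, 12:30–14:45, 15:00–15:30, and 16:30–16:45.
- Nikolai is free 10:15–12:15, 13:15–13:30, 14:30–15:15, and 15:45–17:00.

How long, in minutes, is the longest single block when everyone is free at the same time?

45 minutes

Bob free within 10:00–17:00: 10:30–10:45, 11:00–13:30, 13:45–14:30, 15:30–16:30.
Maya free within 10:00–17:00: 10:00–11:45, 12:15–17:00.
Bob ∩ Maya: 10:30–10:45, 11:00–11:45, 12:15–13:30, 13:45–14:30, 15:30–16:30.
Bob ∩ Maya ∩ Mina: 10:30–10:45, 11:00–11:45, 12:15–13:00, 13:45–14:30, 16:15–16:30.
Bob ∩ Maya ∩ Mina ∩ Wyatt: 11:00–11:45, 12:30–13:00, 13:45–14:30.
Bob ∩ Maya ∩ Mina ∩ Wyatt ∩ Nikolai: 11:00–11:45.
Single common window of 45 minutes.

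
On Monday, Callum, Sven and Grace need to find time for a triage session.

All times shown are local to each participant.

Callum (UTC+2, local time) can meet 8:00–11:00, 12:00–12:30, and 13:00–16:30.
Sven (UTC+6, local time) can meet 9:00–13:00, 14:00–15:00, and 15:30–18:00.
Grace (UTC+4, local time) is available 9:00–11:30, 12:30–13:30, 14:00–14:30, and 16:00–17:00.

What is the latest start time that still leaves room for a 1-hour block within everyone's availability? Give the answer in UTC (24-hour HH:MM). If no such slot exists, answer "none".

Callum → UTC: 06:00–09:00, 10:00–10:30, 11:00–14:30.
Sven → UTC: 03:00–07:00, 08:00–09:00, 09:30–12:00.
Grace → UTC: 05:00–07:30, 08:30–09:30, 10:00–10:30, 12:00–13:00.
Callum ∩ Sven: 06:00–07:00, 08:00–09:00, 10:00–10:30, 11:00–12:00.
Callum ∩ Sven ∩ Grace: 06:00–07:00, 08:30–09:00, 10:00–10:30.
Windows ≥ 60 min: 06:00–07:00.
Latest start in the last window 06:00–07:00 is 07:00 − 60 min = 06:00.

06:00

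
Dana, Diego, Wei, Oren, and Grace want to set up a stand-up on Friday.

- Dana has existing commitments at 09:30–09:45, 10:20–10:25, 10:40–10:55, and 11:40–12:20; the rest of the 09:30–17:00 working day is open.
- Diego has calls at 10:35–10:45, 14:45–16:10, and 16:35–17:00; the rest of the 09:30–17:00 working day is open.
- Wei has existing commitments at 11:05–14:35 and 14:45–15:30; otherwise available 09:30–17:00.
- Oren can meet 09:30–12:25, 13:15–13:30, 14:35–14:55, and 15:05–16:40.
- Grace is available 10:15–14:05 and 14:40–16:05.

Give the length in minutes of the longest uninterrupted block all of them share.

10 minutes

Dana free within 09:30–17:00: 09:45–10:20, 10:25–10:40, 10:55–11:40, 12:20–17:00.
Diego free within 09:30–17:00: 09:30–10:35, 10:45–14:45, 16:10–16:35.
Wei free within 09:30–17:00: 09:30–11:05, 14:35–14:45, 15:30–17:00.
Dana ∩ Diego: 09:45–10:20, 10:25–10:35, 10:55–11:40, 12:20–14:45, 16:10–16:35.
Dana ∩ Diego ∩ Wei: 09:45–10:20, 10:25–10:35, 10:55–11:05, 14:35–14:45, 16:10–16:35.
Dana ∩ Diego ∩ Wei ∩ Oren: 09:45–10:20, 10:25–10:35, 10:55–11:05, 14:35–14:45, 16:10–16:35.
Dana ∩ Diego ∩ Wei ∩ Oren ∩ Grace: 10:15–10:20, 10:25–10:35, 10:55–11:05, 14:40–14:45.
Common window lengths: 5, 10, 10, 5 min; longest is 10.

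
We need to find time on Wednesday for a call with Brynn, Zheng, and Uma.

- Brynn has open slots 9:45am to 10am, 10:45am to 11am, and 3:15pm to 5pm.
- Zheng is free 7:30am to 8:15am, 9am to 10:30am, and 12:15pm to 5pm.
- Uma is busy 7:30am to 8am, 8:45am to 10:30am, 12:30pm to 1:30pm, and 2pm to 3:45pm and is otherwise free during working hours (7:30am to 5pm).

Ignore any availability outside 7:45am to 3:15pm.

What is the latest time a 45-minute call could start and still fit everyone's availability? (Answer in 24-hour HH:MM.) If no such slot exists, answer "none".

none

Uma free within 07:30–17:00: 08:00–08:45, 10:30–12:30, 13:30–14:00, 15:45–17:00.
Brynn ∩ Zheng: 09:45–10:00, 15:15–17:00.
Brynn ∩ Zheng ∩ Uma: 15:45–17:00.
Restricted to 07:45–15:15: (none).
Windows ≥ 45 min: (none).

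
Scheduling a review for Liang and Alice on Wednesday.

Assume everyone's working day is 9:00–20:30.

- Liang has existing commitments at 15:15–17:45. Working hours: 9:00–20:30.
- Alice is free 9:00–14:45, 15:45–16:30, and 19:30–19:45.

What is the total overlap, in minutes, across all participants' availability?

360 minutes

Liang free within 09:00–20:30: 09:00–15:15, 17:45–20:30.
Liang ∩ Alice: 09:00–14:45, 19:30–19:45.
Total common minutes: 345 + 15 = 360.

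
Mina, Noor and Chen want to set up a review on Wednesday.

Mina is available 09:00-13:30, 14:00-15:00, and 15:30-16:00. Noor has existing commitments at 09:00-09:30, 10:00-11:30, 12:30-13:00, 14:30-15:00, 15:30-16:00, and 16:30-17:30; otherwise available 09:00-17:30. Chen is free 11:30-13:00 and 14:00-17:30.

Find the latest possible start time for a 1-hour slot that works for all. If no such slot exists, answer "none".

11:30

Noor free within 09:00–17:30: 09:30–10:00, 11:30–12:30, 13:00–14:30, 15:00–15:30, 16:00–16:30.
Mina ∩ Noor: 09:30–10:00, 11:30–12:30, 13:00–13:30, 14:00–14:30.
Mina ∩ Noor ∩ Chen: 11:30–12:30, 14:00–14:30.
Windows ≥ 60 min: 11:30–12:30.
Latest start in the last window 11:30–12:30 is 12:30 − 60 min = 11:30.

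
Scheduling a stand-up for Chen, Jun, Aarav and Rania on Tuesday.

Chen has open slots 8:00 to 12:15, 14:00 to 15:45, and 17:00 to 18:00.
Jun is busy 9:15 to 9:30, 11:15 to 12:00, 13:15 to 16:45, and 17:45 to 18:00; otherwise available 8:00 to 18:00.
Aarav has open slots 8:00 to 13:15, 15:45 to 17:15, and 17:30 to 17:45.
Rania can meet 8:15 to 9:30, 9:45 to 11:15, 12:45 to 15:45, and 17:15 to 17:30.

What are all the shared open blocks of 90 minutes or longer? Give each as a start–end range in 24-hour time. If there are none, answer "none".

09:45–11:15

Jun free within 08:00–18:00: 08:00–09:15, 09:30–11:15, 12:00–13:15, 16:45–17:45.
Chen ∩ Jun: 08:00–09:15, 09:30–11:15, 12:00–12:15, 17:00–17:45.
Chen ∩ Jun ∩ Aarav: 08:00–09:15, 09:30–11:15, 12:00–12:15, 17:00–17:15, 17:30–17:45.
Chen ∩ Jun ∩ Aarav ∩ Rania: 08:15–09:15, 09:45–11:15.
Windows ≥ 90 min: 09:45–11:15.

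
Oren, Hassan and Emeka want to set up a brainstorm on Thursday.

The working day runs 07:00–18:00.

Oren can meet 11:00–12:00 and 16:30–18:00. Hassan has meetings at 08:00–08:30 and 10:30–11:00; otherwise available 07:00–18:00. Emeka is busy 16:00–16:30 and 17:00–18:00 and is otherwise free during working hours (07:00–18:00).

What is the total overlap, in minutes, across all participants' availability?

90 minutes

Hassan free within 07:00–18:00: 07:00–08:00, 08:30–10:30, 11:00–18:00.
Emeka free within 07:00–18:00: 07:00–16:00, 16:30–17:00.
Oren ∩ Hassan: 11:00–12:00, 16:30–18:00.
Oren ∩ Hassan ∩ Emeka: 11:00–12:00, 16:30–17:00.
Total common minutes: 60 + 30 = 90.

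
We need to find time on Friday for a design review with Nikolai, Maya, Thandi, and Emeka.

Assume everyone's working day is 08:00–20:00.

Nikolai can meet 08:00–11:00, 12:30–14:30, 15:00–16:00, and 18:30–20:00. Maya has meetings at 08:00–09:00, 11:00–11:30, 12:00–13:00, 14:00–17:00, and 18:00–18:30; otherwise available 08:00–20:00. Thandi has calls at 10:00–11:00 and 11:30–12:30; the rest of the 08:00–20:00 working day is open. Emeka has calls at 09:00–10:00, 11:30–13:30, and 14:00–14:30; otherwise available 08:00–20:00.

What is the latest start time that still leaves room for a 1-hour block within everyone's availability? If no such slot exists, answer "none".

19:00

Maya free within 08:00–20:00: 09:00–11:00, 11:30–12:00, 13:00–14:00, 17:00–18:00, 18:30–20:00.
Thandi free within 08:00–20:00: 08:00–10:00, 11:00–11:30, 12:30–20:00.
Emeka free within 08:00–20:00: 08:00–09:00, 10:00–11:30, 13:30–14:00, 14:30–20:00.
Nikolai ∩ Maya: 09:00–11:00, 13:00–14:00, 18:30–20:00.
Nikolai ∩ Maya ∩ Thandi: 09:00–10:00, 13:00–14:00, 18:30–20:00.
Nikolai ∩ Maya ∩ Thandi ∩ Emeka: 13:30–14:00, 18:30–20:00.
Windows ≥ 60 min: 18:30–20:00.
Latest start in the last window 18:30–20:00 is 20:00 − 60 min = 19:00.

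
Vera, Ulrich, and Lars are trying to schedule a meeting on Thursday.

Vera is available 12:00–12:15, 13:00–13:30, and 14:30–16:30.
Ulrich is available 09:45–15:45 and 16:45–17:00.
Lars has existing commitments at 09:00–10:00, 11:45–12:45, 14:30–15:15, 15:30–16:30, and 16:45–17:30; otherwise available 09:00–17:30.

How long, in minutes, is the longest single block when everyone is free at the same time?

Lars free within 09:00–17:30: 10:00–11:45, 12:45–14:30, 15:15–15:30, 16:30–16:45.
Vera ∩ Ulrich: 12:00–12:15, 13:00–13:30, 14:30–15:45.
Vera ∩ Ulrich ∩ Lars: 13:00–13:30, 15:15–15:30.
Common window lengths: 30, 15 min; longest is 30.

30 minutes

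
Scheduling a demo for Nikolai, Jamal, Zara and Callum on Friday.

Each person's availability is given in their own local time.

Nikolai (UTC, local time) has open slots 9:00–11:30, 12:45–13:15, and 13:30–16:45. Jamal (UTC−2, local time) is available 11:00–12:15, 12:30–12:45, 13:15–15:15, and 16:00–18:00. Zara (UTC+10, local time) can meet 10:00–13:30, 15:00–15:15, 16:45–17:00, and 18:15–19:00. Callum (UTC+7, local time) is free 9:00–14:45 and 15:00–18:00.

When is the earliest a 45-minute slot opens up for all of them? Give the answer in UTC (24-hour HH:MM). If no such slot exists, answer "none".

Nikolai → UTC: 09:00–11:30, 12:45–13:15, 13:30–16:45.
Jamal → UTC: 13:00–14:15, 14:30–14:45, 15:15–17:15, 18:00–20:00.
Zara → UTC: 00:00–03:30, 05:00–05:15, 06:45–07:00, 08:15–09:00.
Callum → UTC: 02:00–07:45, 08:00–11:00.
Nikolai ∩ Jamal: 13:00–13:15, 13:30–14:15, 14:30–14:45, 15:15–16:45.
Nikolai ∩ Jamal ∩ Zara: (none).
Nikolai ∩ Jamal ∩ Zara ∩ Callum: (none).
Windows ≥ 45 min: (none).

none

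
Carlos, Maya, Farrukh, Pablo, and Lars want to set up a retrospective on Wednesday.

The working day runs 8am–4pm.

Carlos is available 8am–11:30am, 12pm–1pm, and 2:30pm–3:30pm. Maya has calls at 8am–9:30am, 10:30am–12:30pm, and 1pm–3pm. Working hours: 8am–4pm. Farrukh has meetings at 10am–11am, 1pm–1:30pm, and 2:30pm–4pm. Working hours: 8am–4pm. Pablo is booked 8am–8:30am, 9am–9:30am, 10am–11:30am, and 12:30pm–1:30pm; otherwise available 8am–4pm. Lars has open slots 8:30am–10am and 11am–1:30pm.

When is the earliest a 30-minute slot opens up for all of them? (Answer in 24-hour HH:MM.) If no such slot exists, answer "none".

Maya free within 08:00–16:00: 09:30–10:30, 12:30–13:00, 15:00–16:00.
Farrukh free within 08:00–16:00: 08:00–10:00, 11:00–13:00, 13:30–14:30.
Pablo free within 08:00–16:00: 08:30–09:00, 09:30–10:00, 11:30–12:30, 13:30–16:00.
Carlos ∩ Maya: 09:30–10:30, 12:30–13:00, 15:00–15:30.
Carlos ∩ Maya ∩ Farrukh: 09:30–10:00, 12:30–13:00.
Carlos ∩ Maya ∩ Farrukh ∩ Pablo: 09:30–10:00.
Carlos ∩ Maya ∩ Farrukh ∩ Pablo ∩ Lars: 09:30–10:00.
Windows ≥ 30 min: 09:30–10:00.
Earliest such window starts at 09:30.

09:30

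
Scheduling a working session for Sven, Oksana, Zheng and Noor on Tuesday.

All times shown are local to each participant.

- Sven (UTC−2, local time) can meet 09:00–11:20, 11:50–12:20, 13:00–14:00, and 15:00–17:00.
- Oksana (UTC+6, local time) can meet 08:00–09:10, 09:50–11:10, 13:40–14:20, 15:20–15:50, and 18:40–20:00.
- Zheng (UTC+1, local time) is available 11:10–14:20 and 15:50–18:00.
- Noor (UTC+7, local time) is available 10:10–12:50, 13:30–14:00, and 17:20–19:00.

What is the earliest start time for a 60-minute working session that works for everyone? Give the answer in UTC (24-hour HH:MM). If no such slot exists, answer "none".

none

Sven → UTC: 11:00–13:20, 13:50–14:20, 15:00–16:00, 17:00–19:00.
Oksana → UTC: 02:00–03:10, 03:50–05:10, 07:40–08:20, 09:20–09:50, 12:40–14:00.
Zheng → UTC: 10:10–13:20, 14:50–17:00.
Noor → UTC: 03:10–05:50, 06:30–07:00, 10:20–12:00.
Sven ∩ Oksana: 12:40–13:20, 13:50–14:00.
Sven ∩ Oksana ∩ Zheng: 12:40–13:20.
Sven ∩ Oksana ∩ Zheng ∩ Noor: (none).
Windows ≥ 60 min: (none).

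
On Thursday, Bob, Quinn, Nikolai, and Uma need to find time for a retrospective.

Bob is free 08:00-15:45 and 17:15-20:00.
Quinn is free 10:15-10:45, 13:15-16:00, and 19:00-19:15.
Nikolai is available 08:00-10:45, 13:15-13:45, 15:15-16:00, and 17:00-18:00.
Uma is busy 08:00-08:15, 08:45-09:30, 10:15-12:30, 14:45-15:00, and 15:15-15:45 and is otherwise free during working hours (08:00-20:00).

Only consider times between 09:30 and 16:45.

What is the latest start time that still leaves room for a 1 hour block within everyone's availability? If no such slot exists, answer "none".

none

Uma free within 08:00–20:00: 08:15–08:45, 09:30–10:15, 12:30–14:45, 15:00–15:15, 15:45–20:00.
Bob ∩ Quinn: 10:15–10:45, 13:15–15:45, 19:00–19:15.
Bob ∩ Quinn ∩ Nikolai: 10:15–10:45, 13:15–13:45, 15:15–15:45.
Bob ∩ Quinn ∩ Nikolai ∩ Uma: 13:15–13:45.
Restricted to 09:30–16:45: 13:15–13:45.
Windows ≥ 60 min: (none).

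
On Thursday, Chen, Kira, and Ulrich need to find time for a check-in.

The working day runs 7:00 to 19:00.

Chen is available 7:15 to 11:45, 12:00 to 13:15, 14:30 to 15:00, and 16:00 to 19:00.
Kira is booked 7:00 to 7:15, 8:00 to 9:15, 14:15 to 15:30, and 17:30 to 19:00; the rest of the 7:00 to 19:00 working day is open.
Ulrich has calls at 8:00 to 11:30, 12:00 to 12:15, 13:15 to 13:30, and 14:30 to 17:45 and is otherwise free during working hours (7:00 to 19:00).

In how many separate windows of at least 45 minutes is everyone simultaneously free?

2

Kira free within 07:00–19:00: 07:15–08:00, 09:15–14:15, 15:30–17:30.
Ulrich free within 07:00–19:00: 07:00–08:00, 11:30–12:00, 12:15–13:15, 13:30–14:30, 17:45–19:00.
Chen ∩ Kira: 07:15–08:00, 09:15–11:45, 12:00–13:15, 16:00–17:30.
Chen ∩ Kira ∩ Ulrich: 07:15–08:00, 11:30–11:45, 12:15–13:15.
Windows ≥ 45 min: 07:15–08:00, 12:15–13:15.
That's 2 windows.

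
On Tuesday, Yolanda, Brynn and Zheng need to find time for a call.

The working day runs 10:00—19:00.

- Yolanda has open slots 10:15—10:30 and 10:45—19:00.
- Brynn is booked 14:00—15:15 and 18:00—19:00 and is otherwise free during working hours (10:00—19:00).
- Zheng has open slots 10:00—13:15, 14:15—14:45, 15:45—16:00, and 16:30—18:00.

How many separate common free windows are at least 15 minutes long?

4

Brynn free within 10:00–19:00: 10:00–14:00, 15:15–18:00.
Yolanda ∩ Brynn: 10:15–10:30, 10:45–14:00, 15:15–18:00.
Yolanda ∩ Brynn ∩ Zheng: 10:15–10:30, 10:45–13:15, 15:45–16:00, 16:30–18:00.
Windows ≥ 15 min: 10:15–10:30, 10:45–13:15, 15:45–16:00, 16:30–18:00.
That's 4 windows.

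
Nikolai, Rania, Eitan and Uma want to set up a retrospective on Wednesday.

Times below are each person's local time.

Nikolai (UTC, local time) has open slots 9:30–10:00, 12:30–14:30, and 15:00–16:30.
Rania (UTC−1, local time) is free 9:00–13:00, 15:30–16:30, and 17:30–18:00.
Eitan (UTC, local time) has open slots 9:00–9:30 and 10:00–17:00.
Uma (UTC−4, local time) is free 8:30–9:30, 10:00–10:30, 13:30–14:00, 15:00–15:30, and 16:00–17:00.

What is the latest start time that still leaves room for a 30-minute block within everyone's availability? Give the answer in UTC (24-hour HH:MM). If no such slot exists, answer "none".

Nikolai → UTC: 09:30–10:00, 12:30–14:30, 15:00–16:30.
Rania → UTC: 10:00–14:00, 16:30–17:30, 18:30–19:00.
Eitan → UTC: 09:00–09:30, 10:00–17:00.
Uma → UTC: 12:30–13:30, 14:00–14:30, 17:30–18:00, 19:00–19:30, 20:00–21:00.
Nikolai ∩ Rania: 12:30–14:00.
Nikolai ∩ Rania ∩ Eitan: 12:30–14:00.
Nikolai ∩ Rania ∩ Eitan ∩ Uma: 12:30–13:30.
Windows ≥ 30 min: 12:30–13:30.
Latest start in the last window 12:30–13:30 is 13:30 − 30 min = 13:00.

13:00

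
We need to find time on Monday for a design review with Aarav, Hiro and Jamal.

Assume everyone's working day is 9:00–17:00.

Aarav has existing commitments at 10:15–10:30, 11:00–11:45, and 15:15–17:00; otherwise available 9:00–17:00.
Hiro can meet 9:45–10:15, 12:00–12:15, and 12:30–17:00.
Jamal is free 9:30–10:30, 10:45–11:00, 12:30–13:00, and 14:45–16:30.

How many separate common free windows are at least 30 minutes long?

Aarav free within 09:00–17:00: 09:00–10:15, 10:30–11:00, 11:45–15:15.
Aarav ∩ Hiro: 09:45–10:15, 12:00–12:15, 12:30–15:15.
Aarav ∩ Hiro ∩ Jamal: 09:45–10:15, 12:30–13:00, 14:45–15:15.
Windows ≥ 30 min: 09:45–10:15, 12:30–13:00, 14:45–15:15.
That's 3 windows.

3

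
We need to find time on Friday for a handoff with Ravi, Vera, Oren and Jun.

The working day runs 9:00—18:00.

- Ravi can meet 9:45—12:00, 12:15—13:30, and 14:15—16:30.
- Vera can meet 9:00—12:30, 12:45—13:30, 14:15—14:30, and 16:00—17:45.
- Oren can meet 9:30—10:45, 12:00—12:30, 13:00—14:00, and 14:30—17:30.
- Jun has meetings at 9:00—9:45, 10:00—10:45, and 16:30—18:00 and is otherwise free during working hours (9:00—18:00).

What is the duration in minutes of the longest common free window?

30 minutes

Jun free within 09:00–18:00: 09:45–10:00, 10:45–16:30.
Ravi ∩ Vera: 09:45–12:00, 12:15–12:30, 12:45–13:30, 14:15–14:30, 16:00–16:30.
Ravi ∩ Vera ∩ Oren: 09:45–10:45, 12:15–12:30, 13:00–13:30, 16:00–16:30.
Ravi ∩ Vera ∩ Oren ∩ Jun: 09:45–10:00, 12:15–12:30, 13:00–13:30, 16:00–16:30.
Common window lengths: 15, 15, 30, 30 min; longest is 30.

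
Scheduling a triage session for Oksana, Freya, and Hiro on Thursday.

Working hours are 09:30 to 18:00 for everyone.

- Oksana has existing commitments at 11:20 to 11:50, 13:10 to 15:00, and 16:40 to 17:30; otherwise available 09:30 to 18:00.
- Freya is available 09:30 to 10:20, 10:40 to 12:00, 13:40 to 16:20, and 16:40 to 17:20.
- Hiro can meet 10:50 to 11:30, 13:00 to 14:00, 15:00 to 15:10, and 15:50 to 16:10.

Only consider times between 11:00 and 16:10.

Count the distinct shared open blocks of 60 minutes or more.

Oksana free within 09:30–18:00: 09:30–11:20, 11:50–13:10, 15:00–16:40, 17:30–18:00.
Oksana ∩ Freya: 09:30–10:20, 10:40–11:20, 11:50–12:00, 15:00–16:20.
Oksana ∩ Freya ∩ Hiro: 10:50–11:20, 15:00–15:10, 15:50–16:10.
Restricted to 11:00–16:10: 11:00–11:20, 15:00–15:10, 15:50–16:10.
Windows ≥ 60 min: (none).
That's 0 windows.

0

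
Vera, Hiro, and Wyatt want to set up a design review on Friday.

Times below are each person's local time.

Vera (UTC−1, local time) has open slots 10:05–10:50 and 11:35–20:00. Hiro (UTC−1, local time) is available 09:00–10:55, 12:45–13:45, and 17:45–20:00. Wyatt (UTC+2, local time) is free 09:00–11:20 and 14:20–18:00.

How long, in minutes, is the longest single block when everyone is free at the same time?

60 minutes

Vera → UTC: 11:05–11:50, 12:35–21:00.
Hiro → UTC: 10:00–11:55, 13:45–14:45, 18:45–21:00.
Wyatt → UTC: 07:00–09:20, 12:20–16:00.
Vera ∩ Hiro: 11:05–11:50, 13:45–14:45, 18:45–21:00.
Vera ∩ Hiro ∩ Wyatt: 13:45–14:45.
Single common window of 60 minutes.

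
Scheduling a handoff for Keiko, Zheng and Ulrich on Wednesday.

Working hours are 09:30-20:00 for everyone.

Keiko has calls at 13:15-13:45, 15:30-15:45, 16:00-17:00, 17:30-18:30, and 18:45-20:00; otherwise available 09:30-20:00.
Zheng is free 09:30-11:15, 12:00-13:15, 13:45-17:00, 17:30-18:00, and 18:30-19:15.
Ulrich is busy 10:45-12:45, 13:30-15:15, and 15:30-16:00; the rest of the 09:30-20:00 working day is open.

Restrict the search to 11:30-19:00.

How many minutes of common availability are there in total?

60 minutes

Keiko free within 09:30–20:00: 09:30–13:15, 13:45–15:30, 15:45–16:00, 17:00–17:30, 18:30–18:45.
Ulrich free within 09:30–20:00: 09:30–10:45, 12:45–13:30, 15:15–15:30, 16:00–20:00.
Keiko ∩ Zheng: 09:30–11:15, 12:00–13:15, 13:45–15:30, 15:45–16:00, 18:30–18:45.
Keiko ∩ Zheng ∩ Ulrich: 09:30–10:45, 12:45–13:15, 15:15–15:30, 18:30–18:45.
Restricted to 11:30–19:00: 12:45–13:15, 15:15–15:30, 18:30–18:45.
Total common minutes: 30 + 15 + 15 = 60.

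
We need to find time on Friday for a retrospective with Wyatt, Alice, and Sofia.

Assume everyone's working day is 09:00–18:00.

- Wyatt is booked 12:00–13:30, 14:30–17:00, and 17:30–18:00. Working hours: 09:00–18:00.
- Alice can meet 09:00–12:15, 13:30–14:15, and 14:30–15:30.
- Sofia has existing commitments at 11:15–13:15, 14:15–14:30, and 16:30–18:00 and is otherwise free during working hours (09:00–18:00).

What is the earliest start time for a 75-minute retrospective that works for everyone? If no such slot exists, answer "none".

09:00

Wyatt free within 09:00–18:00: 09:00–12:00, 13:30–14:30, 17:00–17:30.
Sofia free within 09:00–18:00: 09:00–11:15, 13:15–14:15, 14:30–16:30.
Wyatt ∩ Alice: 09:00–12:00, 13:30–14:15.
Wyatt ∩ Alice ∩ Sofia: 09:00–11:15, 13:30–14:15.
Windows ≥ 75 min: 09:00–11:15.
Earliest such window starts at 09:00.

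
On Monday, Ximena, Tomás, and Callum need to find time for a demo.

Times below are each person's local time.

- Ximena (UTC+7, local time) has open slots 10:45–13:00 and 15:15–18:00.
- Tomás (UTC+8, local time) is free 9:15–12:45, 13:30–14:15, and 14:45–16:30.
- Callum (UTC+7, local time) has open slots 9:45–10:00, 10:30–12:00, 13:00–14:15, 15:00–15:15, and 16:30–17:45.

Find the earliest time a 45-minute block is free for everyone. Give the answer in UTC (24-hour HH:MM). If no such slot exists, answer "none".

03:45

Ximena → UTC: 03:45–06:00, 08:15–11:00.
Tomás → UTC: 01:15–04:45, 05:30–06:15, 06:45–08:30.
Callum → UTC: 02:45–03:00, 03:30–05:00, 06:00–07:15, 08:00–08:15, 09:30–10:45.
Ximena ∩ Tomás: 03:45–04:45, 05:30–06:00, 08:15–08:30.
Ximena ∩ Tomás ∩ Callum: 03:45–04:45.
Windows ≥ 45 min: 03:45–04:45.
Earliest such window starts at 03:45.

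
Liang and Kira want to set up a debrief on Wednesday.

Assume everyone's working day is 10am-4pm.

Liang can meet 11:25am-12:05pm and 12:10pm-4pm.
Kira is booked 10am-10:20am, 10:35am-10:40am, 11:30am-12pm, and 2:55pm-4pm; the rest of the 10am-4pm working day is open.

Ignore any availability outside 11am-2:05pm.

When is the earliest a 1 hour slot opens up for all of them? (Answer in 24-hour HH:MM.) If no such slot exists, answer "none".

12:10

Kira free within 10:00–16:00: 10:20–10:35, 10:40–11:30, 12:00–14:55.
Liang ∩ Kira: 11:25–11:30, 12:00–12:05, 12:10–14:55.
Restricted to 11:00–14:05: 11:25–11:30, 12:00–12:05, 12:10–14:05.
Windows ≥ 60 min: 12:10–14:05.
Earliest such window starts at 12:10.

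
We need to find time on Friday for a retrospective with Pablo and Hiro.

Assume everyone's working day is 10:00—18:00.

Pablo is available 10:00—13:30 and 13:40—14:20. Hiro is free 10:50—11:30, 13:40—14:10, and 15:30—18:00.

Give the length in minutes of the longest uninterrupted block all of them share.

40 minutes

Pablo ∩ Hiro: 10:50–11:30, 13:40–14:10.
Common window lengths: 40, 30 min; longest is 40.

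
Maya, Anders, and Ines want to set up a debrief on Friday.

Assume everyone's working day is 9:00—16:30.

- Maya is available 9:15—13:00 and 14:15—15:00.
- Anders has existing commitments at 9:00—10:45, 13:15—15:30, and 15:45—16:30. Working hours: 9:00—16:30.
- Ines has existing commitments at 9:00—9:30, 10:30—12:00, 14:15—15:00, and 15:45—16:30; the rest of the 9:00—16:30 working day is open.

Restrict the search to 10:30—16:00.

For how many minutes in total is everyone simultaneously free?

60 minutes

Anders free within 09:00–16:30: 10:45–13:15, 15:30–15:45.
Ines free within 09:00–16:30: 09:30–10:30, 12:00–14:15, 15:00–15:45.
Maya ∩ Anders: 10:45–13:00.
Maya ∩ Anders ∩ Ines: 12:00–13:00.
Restricted to 10:30–16:00: 12:00–13:00.
Total common minutes: 60.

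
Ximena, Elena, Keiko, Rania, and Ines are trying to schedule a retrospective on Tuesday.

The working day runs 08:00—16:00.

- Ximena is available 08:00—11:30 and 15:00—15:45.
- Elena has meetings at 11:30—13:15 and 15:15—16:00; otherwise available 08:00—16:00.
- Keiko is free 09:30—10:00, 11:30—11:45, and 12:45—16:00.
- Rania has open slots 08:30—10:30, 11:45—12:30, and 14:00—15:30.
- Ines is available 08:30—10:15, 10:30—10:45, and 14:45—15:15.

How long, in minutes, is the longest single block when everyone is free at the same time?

Elena free within 08:00–16:00: 08:00–11:30, 13:15–15:15.
Ximena ∩ Elena: 08:00–11:30, 15:00–15:15.
Ximena ∩ Elena ∩ Keiko: 09:30–10:00, 15:00–15:15.
Ximena ∩ Elena ∩ Keiko ∩ Rania: 09:30–10:00, 15:00–15:15.
Ximena ∩ Elena ∩ Keiko ∩ Rania ∩ Ines: 09:30–10:00, 15:00–15:15.
Common window lengths: 30, 15 min; longest is 30.

30 minutes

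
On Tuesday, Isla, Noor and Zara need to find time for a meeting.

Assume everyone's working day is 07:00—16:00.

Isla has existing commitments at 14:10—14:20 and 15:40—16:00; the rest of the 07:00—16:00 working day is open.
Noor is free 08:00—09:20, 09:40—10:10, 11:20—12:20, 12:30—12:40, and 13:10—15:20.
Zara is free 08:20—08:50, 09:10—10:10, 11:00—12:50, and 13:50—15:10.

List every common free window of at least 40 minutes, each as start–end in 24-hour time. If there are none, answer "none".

Isla free within 07:00–16:00: 07:00–14:10, 14:20–15:40.
Isla ∩ Noor: 08:00–09:20, 09:40–10:10, 11:20–12:20, 12:30–12:40, 13:10–14:10, 14:20–15:20.
Isla ∩ Noor ∩ Zara: 08:20–08:50, 09:10–09:20, 09:40–10:10, 11:20–12:20, 12:30–12:40, 13:50–14:10, 14:20–15:10.
Windows ≥ 40 min: 11:20–12:20, 14:20–15:10.

11:20–12:20, 14:20–15:10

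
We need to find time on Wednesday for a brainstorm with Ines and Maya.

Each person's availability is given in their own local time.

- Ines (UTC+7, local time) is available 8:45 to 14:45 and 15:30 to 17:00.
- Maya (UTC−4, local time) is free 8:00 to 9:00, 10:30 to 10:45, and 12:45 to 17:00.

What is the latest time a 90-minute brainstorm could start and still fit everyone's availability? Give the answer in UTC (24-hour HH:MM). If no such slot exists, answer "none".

none

Ines → UTC: 01:45–07:45, 08:30–10:00.
Maya → UTC: 12:00–13:00, 14:30–14:45, 16:45–21:00.
Ines ∩ Maya: (none).
Windows ≥ 90 min: (none).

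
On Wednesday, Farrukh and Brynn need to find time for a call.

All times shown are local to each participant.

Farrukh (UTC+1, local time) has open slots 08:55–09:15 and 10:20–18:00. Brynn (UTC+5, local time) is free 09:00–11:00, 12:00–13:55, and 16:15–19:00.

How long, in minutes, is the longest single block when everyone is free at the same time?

165 minutes

Farrukh → UTC: 07:55–08:15, 09:20–17:00.
Brynn → UTC: 04:00–06:00, 07:00–08:55, 11:15–14:00.
Farrukh ∩ Brynn: 07:55–08:15, 11:15–14:00.
Common window lengths: 20, 165 min; longest is 165.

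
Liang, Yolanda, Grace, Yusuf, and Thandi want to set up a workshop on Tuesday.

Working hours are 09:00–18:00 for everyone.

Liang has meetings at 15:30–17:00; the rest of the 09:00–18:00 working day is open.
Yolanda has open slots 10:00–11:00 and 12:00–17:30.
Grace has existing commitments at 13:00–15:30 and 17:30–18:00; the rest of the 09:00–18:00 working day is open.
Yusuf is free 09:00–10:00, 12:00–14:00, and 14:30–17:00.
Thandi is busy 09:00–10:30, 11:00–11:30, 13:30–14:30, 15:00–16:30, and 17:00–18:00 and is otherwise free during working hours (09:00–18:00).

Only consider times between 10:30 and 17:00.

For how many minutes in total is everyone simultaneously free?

Liang free within 09:00–18:00: 09:00–15:30, 17:00–18:00.
Grace free within 09:00–18:00: 09:00–13:00, 15:30–17:30.
Thandi free within 09:00–18:00: 10:30–11:00, 11:30–13:30, 14:30–15:00, 16:30–17:00.
Liang ∩ Yolanda: 10:00–11:00, 12:00–15:30, 17:00–17:30.
Liang ∩ Yolanda ∩ Grace: 10:00–11:00, 12:00–13:00, 17:00–17:30.
Liang ∩ Yolanda ∩ Grace ∩ Yusuf: 12:00–13:00.
Liang ∩ Yolanda ∩ Grace ∩ Yusuf ∩ Thandi: 12:00–13:00.
Restricted to 10:30–17:00: 12:00–13:00.
Total common minutes: 60.

60 minutes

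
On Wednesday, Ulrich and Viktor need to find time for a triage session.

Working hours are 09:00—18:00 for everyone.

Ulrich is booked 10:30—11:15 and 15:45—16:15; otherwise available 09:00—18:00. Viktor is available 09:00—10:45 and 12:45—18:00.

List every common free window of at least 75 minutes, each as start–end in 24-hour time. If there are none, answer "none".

09:00–10:30, 12:45–15:45, 16:15–18:00

Ulrich free within 09:00–18:00: 09:00–10:30, 11:15–15:45, 16:15–18:00.
Ulrich ∩ Viktor: 09:00–10:30, 12:45–15:45, 16:15–18:00.
Windows ≥ 75 min: 09:00–10:30, 12:45–15:45, 16:15–18:00.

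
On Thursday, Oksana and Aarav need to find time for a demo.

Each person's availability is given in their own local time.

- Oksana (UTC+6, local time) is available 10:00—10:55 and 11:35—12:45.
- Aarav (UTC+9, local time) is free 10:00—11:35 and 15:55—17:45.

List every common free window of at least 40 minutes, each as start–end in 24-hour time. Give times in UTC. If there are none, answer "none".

Oksana → UTC: 04:00–04:55, 05:35–06:45.
Aarav → UTC: 01:00–02:35, 06:55–08:45.
Oksana ∩ Aarav: (none).
Windows ≥ 40 min: (none).

none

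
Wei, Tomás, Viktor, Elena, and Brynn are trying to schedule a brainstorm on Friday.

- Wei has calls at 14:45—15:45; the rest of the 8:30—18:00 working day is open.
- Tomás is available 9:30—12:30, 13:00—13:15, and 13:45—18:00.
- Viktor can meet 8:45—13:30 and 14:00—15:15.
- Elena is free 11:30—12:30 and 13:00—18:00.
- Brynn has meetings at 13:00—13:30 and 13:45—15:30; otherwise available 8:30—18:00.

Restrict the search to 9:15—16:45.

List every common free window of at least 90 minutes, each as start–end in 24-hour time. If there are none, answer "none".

none

Wei free within 08:30–18:00: 08:30–14:45, 15:45–18:00.
Brynn free within 08:30–18:00: 08:30–13:00, 13:30–13:45, 15:30–18:00.
Wei ∩ Tomás: 09:30–12:30, 13:00–13:15, 13:45–14:45, 15:45–18:00.
Wei ∩ Tomás ∩ Viktor: 09:30–12:30, 13:00–13:15, 14:00–14:45.
Wei ∩ Tomás ∩ Viktor ∩ Elena: 11:30–12:30, 13:00–13:15, 14:00–14:45.
Wei ∩ Tomás ∩ Viktor ∩ Elena ∩ Brynn: 11:30–12:30.
Restricted to 09:15–16:45: 11:30–12:30.
Windows ≥ 90 min: (none).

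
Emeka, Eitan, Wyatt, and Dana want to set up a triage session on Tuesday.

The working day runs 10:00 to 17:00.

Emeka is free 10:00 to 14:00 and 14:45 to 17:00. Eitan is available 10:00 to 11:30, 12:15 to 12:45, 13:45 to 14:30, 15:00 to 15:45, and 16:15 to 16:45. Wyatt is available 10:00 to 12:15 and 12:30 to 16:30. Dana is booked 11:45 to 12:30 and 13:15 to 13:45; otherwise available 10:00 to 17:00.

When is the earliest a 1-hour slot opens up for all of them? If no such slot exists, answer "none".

10:00

Dana free within 10:00–17:00: 10:00–11:45, 12:30–13:15, 13:45–17:00.
Emeka ∩ Eitan: 10:00–11:30, 12:15–12:45, 13:45–14:00, 15:00–15:45, 16:15–16:45.
Emeka ∩ Eitan ∩ Wyatt: 10:00–11:30, 12:30–12:45, 13:45–14:00, 15:00–15:45, 16:15–16:30.
Emeka ∩ Eitan ∩ Wyatt ∩ Dana: 10:00–11:30, 12:30–12:45, 13:45–14:00, 15:00–15:45, 16:15–16:30.
Windows ≥ 60 min: 10:00–11:30.
Earliest such window starts at 10:00.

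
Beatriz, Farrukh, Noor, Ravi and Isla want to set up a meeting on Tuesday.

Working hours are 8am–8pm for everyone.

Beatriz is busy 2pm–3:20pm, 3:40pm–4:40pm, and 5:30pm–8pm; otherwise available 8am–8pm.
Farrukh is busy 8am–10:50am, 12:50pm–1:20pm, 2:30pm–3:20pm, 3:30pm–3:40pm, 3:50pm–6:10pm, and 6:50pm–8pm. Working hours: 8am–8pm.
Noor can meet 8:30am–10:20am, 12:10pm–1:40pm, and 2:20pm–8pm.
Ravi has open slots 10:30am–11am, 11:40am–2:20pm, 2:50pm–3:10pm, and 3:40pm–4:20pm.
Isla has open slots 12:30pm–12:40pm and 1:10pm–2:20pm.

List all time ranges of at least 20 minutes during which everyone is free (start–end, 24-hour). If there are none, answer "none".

13:20–13:40

Beatriz free within 08:00–20:00: 08:00–14:00, 15:20–15:40, 16:40–17:30.
Farrukh free within 08:00–20:00: 10:50–12:50, 13:20–14:30, 15:20–15:30, 15:40–15:50, 18:10–18:50.
Beatriz ∩ Farrukh: 10:50–12:50, 13:20–14:00, 15:20–15:30.
Beatriz ∩ Farrukh ∩ Noor: 12:10–12:50, 13:20–13:40, 15:20–15:30.
Beatriz ∩ Farrukh ∩ Noor ∩ Ravi: 12:10–12:50, 13:20–13:40.
Beatriz ∩ Farrukh ∩ Noor ∩ Ravi ∩ Isla: 12:30–12:40, 13:20–13:40.
Windows ≥ 20 min: 13:20–13:40.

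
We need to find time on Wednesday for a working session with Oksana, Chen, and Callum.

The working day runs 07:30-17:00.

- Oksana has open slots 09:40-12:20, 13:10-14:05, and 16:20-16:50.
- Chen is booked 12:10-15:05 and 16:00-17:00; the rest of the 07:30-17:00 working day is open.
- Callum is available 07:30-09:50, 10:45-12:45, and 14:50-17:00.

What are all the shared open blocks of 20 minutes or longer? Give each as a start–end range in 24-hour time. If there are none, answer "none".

Chen free within 07:30–17:00: 07:30–12:10, 15:05–16:00.
Oksana ∩ Chen: 09:40–12:10.
Oksana ∩ Chen ∩ Callum: 09:40–09:50, 10:45–12:10.
Windows ≥ 20 min: 10:45–12:10.

10:45–12:10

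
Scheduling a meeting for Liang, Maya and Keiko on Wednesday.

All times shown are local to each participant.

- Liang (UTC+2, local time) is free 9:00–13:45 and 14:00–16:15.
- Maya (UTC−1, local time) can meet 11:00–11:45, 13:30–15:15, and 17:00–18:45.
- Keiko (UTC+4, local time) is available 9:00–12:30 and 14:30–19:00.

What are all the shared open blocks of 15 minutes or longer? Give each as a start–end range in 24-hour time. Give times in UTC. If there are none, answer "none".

Liang → UTC: 07:00–11:45, 12:00–14:15.
Maya → UTC: 12:00–12:45, 14:30–16:15, 18:00–19:45.
Keiko → UTC: 05:00–08:30, 10:30–15:00.
Liang ∩ Maya: 12:00–12:45.
Liang ∩ Maya ∩ Keiko: 12:00–12:45.
Windows ≥ 15 min: 12:00–12:45.

12:00–12:45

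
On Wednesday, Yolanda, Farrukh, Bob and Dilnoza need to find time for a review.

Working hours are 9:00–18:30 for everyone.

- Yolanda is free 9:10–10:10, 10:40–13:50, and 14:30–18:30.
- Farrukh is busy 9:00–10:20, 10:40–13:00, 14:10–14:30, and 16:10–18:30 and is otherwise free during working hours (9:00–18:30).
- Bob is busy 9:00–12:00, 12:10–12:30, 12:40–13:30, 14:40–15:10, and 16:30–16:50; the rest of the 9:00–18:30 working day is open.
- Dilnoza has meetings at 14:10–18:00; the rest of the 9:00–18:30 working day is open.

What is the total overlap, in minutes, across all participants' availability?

Farrukh free within 09:00–18:30: 10:20–10:40, 13:00–14:10, 14:30–16:10.
Bob free within 09:00–18:30: 12:00–12:10, 12:30–12:40, 13:30–14:40, 15:10–16:30, 16:50–18:30.
Dilnoza free within 09:00–18:30: 09:00–14:10, 18:00–18:30.
Yolanda ∩ Farrukh: 13:00–13:50, 14:30–16:10.
Yolanda ∩ Farrukh ∩ Bob: 13:30–13:50, 14:30–14:40, 15:10–16:10.
Yolanda ∩ Farrukh ∩ Bob ∩ Dilnoza: 13:30–13:50.
Total common minutes: 20.

20 minutes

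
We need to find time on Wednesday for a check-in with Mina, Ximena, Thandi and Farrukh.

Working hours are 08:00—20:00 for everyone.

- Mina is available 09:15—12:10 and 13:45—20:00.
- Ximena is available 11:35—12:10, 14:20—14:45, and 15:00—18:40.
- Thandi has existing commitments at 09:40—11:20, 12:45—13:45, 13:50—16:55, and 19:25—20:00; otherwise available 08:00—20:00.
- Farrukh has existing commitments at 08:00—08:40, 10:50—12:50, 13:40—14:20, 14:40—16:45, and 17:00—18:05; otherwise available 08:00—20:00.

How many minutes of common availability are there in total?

Thandi free within 08:00–20:00: 08:00–09:40, 11:20–12:45, 13:45–13:50, 16:55–19:25.
Farrukh free within 08:00–20:00: 08:40–10:50, 12:50–13:40, 14:20–14:40, 16:45–17:00, 18:05–20:00.
Mina ∩ Ximena: 11:35–12:10, 14:20–14:45, 15:00–18:40.
Mina ∩ Ximena ∩ Thandi: 11:35–12:10, 16:55–18:40.
Mina ∩ Ximena ∩ Thandi ∩ Farrukh: 16:55–17:00, 18:05–18:40.
Total common minutes: 5 + 35 = 40.

40 minutes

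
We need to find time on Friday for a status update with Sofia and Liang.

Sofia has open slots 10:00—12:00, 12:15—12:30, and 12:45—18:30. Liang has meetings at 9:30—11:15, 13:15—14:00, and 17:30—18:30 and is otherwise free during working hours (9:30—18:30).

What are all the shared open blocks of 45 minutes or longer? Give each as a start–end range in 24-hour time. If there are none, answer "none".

Liang free within 09:30–18:30: 11:15–13:15, 14:00–17:30.
Sofia ∩ Liang: 11:15–12:00, 12:15–12:30, 12:45–13:15, 14:00–17:30.
Windows ≥ 45 min: 11:15–12:00, 14:00–17:30.

11:15–12:00, 14:00–17:30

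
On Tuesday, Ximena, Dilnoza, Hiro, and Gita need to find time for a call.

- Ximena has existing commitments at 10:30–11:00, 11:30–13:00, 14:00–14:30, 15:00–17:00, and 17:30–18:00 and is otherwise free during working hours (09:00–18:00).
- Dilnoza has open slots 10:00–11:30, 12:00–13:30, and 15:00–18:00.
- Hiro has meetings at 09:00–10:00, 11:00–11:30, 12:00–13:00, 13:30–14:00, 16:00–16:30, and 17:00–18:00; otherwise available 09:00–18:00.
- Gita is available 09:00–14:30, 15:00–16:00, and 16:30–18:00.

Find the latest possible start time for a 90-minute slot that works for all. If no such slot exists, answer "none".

none

Ximena free within 09:00–18:00: 09:00–10:30, 11:00–11:30, 13:00–14:00, 14:30–15:00, 17:00–17:30.
Hiro free within 09:00–18:00: 10:00–11:00, 11:30–12:00, 13:00–13:30, 14:00–16:00, 16:30–17:00.
Ximena ∩ Dilnoza: 10:00–10:30, 11:00–11:30, 13:00–13:30, 17:00–17:30.
Ximena ∩ Dilnoza ∩ Hiro: 10:00–10:30, 13:00–13:30.
Ximena ∩ Dilnoza ∩ Hiro ∩ Gita: 10:00–10:30, 13:00–13:30.
Windows ≥ 90 min: (none).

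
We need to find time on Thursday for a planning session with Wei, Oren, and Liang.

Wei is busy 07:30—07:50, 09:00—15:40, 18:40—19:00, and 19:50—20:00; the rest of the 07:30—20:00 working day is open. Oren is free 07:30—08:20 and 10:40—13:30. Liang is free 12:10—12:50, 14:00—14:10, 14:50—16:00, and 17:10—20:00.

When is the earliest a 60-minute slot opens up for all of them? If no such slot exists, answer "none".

Wei free within 07:30–20:00: 07:50–09:00, 15:40–18:40, 19:00–19:50.
Wei ∩ Oren: 07:50–08:20.
Wei ∩ Oren ∩ Liang: (none).
Windows ≥ 60 min: (none).

none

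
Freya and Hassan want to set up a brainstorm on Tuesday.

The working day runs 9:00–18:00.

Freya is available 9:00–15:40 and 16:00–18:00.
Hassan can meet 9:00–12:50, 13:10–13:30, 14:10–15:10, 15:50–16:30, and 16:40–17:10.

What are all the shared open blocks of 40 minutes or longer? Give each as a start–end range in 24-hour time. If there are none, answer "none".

Freya ∩ Hassan: 09:00–12:50, 13:10–13:30, 14:10–15:10, 16:00–16:30, 16:40–17:10.
Windows ≥ 40 min: 09:00–12:50, 14:10–15:10.

09:00–12:50, 14:10–15:10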